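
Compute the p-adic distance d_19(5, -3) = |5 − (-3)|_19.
d_19(5, -3) = 1

Step 1 — x − y = 5 − (-3) = 8. Step 2 — v_19(8) = 0 (factor: 8 = (19^0 · 8); the sign does not affect v_p). Step 3 — |x − y|_19 = 19^{0} = 1.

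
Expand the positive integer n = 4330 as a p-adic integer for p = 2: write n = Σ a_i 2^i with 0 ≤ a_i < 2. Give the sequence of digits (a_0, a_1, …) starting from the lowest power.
(a_0, a_1, …) = (0, 1, 0, 1, 0, 1, 1, 1, 0, 0, 0, 0, 1)

Repeated division by 2 gives the digits low-to-high: 4330 = 1·2^1 + 1·2^3 + 1·2^5 + 1·2^6 + 1·2^7 + 1·2^12. Digit sequence: (0, 1, 0, 1, 0, 1, 1, 1, 0, 0, 0, 0, 1).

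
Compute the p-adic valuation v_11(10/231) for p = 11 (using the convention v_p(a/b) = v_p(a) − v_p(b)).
v_11(10/231) = -1

Factor powers of 11 from the numerator and denominator of the reduced fraction: 10 = 11^0 · 10 and 231 = 11^1 · 21. Apply v_p(a/b) = v_p(a) − v_p(b): v_11(10/231) = 0 − 1 = -1.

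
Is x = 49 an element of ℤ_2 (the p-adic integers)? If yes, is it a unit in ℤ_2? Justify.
x ∈ ℤ_2^× (unit); v_2(x) = 0

ℤ_2 = {x ∈ ℚ_2 : v_2(x) ≥ 0} and ℤ_2^× = {x ∈ ℤ_2 : v_2(x) = 0}. Here v_2(49) = v_2(num) − v_2(den) = 0; compare against these criteria.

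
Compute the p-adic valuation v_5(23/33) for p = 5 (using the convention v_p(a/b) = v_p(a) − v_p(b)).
v_5(23/33) = 0

Factor powers of 5 from the numerator and denominator of the reduced fraction: 23 = 5^0 · 23 and 33 = 5^0 · 33. Apply v_p(a/b) = v_p(a) − v_p(b): v_5(23/33) = 0 − 0 = 0.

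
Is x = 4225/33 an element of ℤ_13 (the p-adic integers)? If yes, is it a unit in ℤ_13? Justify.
x ∈ ℤ_13 but not a unit; v_13(x) = 2 > 0

ℤ_13 = {x ∈ ℚ_13 : v_13(x) ≥ 0} and ℤ_13^× = {x ∈ ℤ_13 : v_13(x) = 0}. Here v_13(4225/33) = v_13(num) − v_13(den) = 2; compare against these criteria.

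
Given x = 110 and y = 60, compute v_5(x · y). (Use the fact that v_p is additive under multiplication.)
v_5(6600) = 2

v_p(x) = 1 (factor: 110 = 5^1 · 22); v_p(y) = 1 (factor: 60 = 5^1 · 12). Additivity: v_p(xy) = v_p(x) + v_p(y) = 1 + 1 = 2. (Direct check: xy = 6600 = 5^2 · (264).)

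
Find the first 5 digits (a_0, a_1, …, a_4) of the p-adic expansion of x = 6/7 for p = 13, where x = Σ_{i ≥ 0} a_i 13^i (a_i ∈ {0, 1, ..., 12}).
(a_0, …, a_4) = (12, 1, 11, 1, 11)

v_13(6/7) = 0 (numerator and denominator both coprime to 13), so x ∈ ℤ_13^×. Compute digits iteratively via a_i = x_i mod 13, x_{i+1} = (x_i − a_i)/13, with x_0 = x:
  x_0 = 6/7;  a_0 = 12;  x_1 = (x_0 − 12)/13 = -6/7
  x_1 = -6/7;  a_1 = 1;  x_2 = (x_1 − 1)/13 = -1/7
  x_2 = -1/7;  a_2 = 11;  x_3 = (x_2 − 11)/13 = -6/7
  x_3 = -6/7;  a_3 = 1;  x_4 = (x_3 − 1)/13 = -1/7
  x_4 = -1/7;  a_4 = 11;  x_5 = (x_4 − 11)/13 = -6/7
Digits: (12, 1, 11, 1, 11).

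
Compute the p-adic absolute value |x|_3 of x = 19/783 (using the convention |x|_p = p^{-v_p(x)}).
|19/783|_3 = 27

Step 1 — compute v_3(x) by factoring powers of 3 out of the numerator and denominator: v_3(19/783) = -3. Step 2 — apply |x|_p = p^{-v_p(x)} = 3^{3} = 27.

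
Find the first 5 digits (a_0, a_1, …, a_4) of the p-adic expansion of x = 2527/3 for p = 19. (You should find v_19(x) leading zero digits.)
(a_0, …, a_4) = (0, 0, 15, 12, 12)

v_19(2527/3) = 2, so a_0 = ... = a_1 = 0. Factor out: x = 19^2 · u with u = 7/3 a unit in ℤ_19. Expand u iteratively via a_{v+i} = u_i mod 19, u_{i+1} = (u_i − a_{v+i})/19:
  u_0 = 7/3;  a_2 = 15;  u_1 = (u_0 − 15)/19 = -2/3
  u_1 = -2/3;  a_3 = 12;  u_2 = (u_1 − 12)/19 = -2/3
  u_2 = -2/3;  a_4 = 12;  u_3 = (u_2 − 12)/19 = -2/3
Digits: (0, 0, 15, 12, 12).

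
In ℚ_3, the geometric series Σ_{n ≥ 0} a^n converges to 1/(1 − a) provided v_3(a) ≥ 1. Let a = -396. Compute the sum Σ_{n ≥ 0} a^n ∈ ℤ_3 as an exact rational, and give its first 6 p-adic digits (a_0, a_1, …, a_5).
Σ a^n = 1/(1 − a) = 1/397;  first 6 digits = (1, 0, 1, 0, 2, 1)

v_3(a) = 2 ≥ 1, so the series converges in ℤ_3 to 1/(1 − a) = 1/(1 − (-396)) = 1/397. Expand this rational in ℤ_3: compute digits iteratively via d_i = x_i mod 3, x_{i+1} = (x_i − d_i)/3. The first 6 digits are (1, 0, 1, 0, 2, 1).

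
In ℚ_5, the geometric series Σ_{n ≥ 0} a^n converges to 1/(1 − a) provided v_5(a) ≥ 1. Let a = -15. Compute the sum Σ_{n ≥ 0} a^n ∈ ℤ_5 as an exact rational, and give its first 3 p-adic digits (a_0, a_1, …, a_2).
Σ a^n = 1/(1 − a) = 1/16;  first 3 digits = (1, 2, 3)

v_5(a) = 1 ≥ 1, so the series converges in ℤ_5 to 1/(1 − a) = 1/(1 − (-15)) = 1/16. Expand this rational in ℤ_5: compute digits iteratively via d_i = x_i mod 5, x_{i+1} = (x_i − d_i)/5. The first 3 digits are (1, 2, 3).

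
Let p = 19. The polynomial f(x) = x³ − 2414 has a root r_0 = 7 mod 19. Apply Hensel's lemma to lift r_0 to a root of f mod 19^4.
r_3 = 5802 (mod 130321)

Hensel: r_{i+1} = r_i − f(r_i)/f′(r_i) mod 19^{i+2}, where f′(x) = 3x². Iterate:
  r_0 = 7 (mod 19)
  r_1 = 26 (mod 361)
  r_2 = 5802 (mod 6859)
  r_3 = 5802 (mod 130321)
Final: r = 5802 with f(r) ≡ 0 mod 19^4.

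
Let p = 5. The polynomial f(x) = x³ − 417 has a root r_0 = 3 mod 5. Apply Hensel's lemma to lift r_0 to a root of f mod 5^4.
r_3 = 398 (mod 625)

Hensel: r_{i+1} = r_i − f(r_i)/f′(r_i) mod 5^{i+2}, where f′(x) = 3x². Iterate:
  r_0 = 3 (mod 5)
  r_1 = 23 (mod 25)
  r_2 = 23 (mod 125)
  r_3 = 398 (mod 625)
Final: r = 398 with f(r) ≡ 0 mod 5^4.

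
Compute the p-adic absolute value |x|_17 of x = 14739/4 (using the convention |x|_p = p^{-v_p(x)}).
|14739/4|_17 = 1/4913

Step 1 — compute v_17(x) by factoring powers of 17 out of the numerator and denominator: v_17(14739/4) = 3. Step 2 — apply |x|_p = p^{-v_p(x)} = 17^{-3} = 1/4913.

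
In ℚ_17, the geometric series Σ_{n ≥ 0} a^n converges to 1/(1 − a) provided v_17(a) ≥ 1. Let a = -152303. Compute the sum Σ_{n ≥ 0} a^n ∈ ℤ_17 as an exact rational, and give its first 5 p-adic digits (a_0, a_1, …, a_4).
Σ a^n = 1/(1 − a) = 1/152304;  first 5 digits = (1, 0, 0, 3, 15)

v_17(a) = 3 ≥ 1, so the series converges in ℤ_17 to 1/(1 − a) = 1/(1 − (-152303)) = 1/152304. Expand this rational in ℤ_17: compute digits iteratively via d_i = x_i mod 17, x_{i+1} = (x_i − d_i)/17. The first 5 digits are (1, 0, 0, 3, 15).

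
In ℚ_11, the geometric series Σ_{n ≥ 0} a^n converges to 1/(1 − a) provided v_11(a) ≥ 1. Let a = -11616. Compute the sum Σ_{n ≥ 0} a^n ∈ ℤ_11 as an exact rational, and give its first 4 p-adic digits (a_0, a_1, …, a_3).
Σ a^n = 1/(1 − a) = 1/11617;  first 4 digits = (1, 0, 3, 2)

v_11(a) = 2 ≥ 1, so the series converges in ℤ_11 to 1/(1 − a) = 1/(1 − (-11616)) = 1/11617. Expand this rational in ℤ_11: compute digits iteratively via d_i = x_i mod 11, x_{i+1} = (x_i − d_i)/11. The first 4 digits are (1, 0, 3, 2).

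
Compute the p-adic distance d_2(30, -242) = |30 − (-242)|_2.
d_2(30, -242) = 1/16

Step 1 — x − y = 30 − (-242) = 272. Step 2 — v_2(272) = 4 (factor: 272 = (2^4 · 17); the sign does not affect v_p). Step 3 — |x − y|_2 = 2^{-4} = 1/16.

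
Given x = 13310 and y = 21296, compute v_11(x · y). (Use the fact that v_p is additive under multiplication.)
v_11(283449760) = 6

v_p(x) = 3 (factor: 13310 = 11^3 · 10); v_p(y) = 3 (factor: 21296 = 11^3 · 16). Additivity: v_p(xy) = v_p(x) + v_p(y) = 3 + 3 = 6. (Direct check: xy = 283449760 = 11^6 · (160).)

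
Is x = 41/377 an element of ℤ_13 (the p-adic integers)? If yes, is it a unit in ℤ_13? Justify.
x ∉ ℤ_13 (v_13(x) = -1 < 0)

ℤ_13 = {x ∈ ℚ_13 : v_13(x) ≥ 0} and ℤ_13^× = {x ∈ ℤ_13 : v_13(x) = 0}. Here v_13(41/377) = v_13(num) − v_13(den) = -1; compare against these criteria.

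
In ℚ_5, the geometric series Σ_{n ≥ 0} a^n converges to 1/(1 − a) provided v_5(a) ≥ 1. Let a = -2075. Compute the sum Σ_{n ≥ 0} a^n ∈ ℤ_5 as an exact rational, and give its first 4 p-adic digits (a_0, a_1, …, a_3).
Σ a^n = 1/(1 − a) = 1/2076;  first 4 digits = (1, 0, 2, 3)

v_5(a) = 2 ≥ 1, so the series converges in ℤ_5 to 1/(1 − a) = 1/(1 − (-2075)) = 1/2076. Expand this rational in ℤ_5: compute digits iteratively via d_i = x_i mod 5, x_{i+1} = (x_i − d_i)/5. The first 4 digits are (1, 0, 2, 3).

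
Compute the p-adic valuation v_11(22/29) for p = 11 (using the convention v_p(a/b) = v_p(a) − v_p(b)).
v_11(22/29) = 1

Factor powers of 11 from the numerator and denominator of the reduced fraction: 22 = 11^1 · 2 and 29 = 11^0 · 29. Apply v_p(a/b) = v_p(a) − v_p(b): v_11(22/29) = 1 − 0 = 1.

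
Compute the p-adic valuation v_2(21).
v_2(21) = 0

v_2(n) is the largest exponent k such that 2^k divides n. Factor out: 21 = 2^0 · 21. (Sign doesn't affect v_p.) So v_2(21) = 0.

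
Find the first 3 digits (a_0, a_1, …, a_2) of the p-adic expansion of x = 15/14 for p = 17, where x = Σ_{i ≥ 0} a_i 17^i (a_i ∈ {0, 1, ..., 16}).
(a_0, …, a_2) = (12, 3, 1)

v_17(15/14) = 0 (numerator and denominator both coprime to 17), so x ∈ ℤ_17^×. Compute digits iteratively via a_i = x_i mod 17, x_{i+1} = (x_i − a_i)/17, with x_0 = x:
  x_0 = 15/14;  a_0 = 12;  x_1 = (x_0 − 12)/17 = -9/14
  x_1 = -9/14;  a_1 = 3;  x_2 = (x_1 − 3)/17 = -3/14
  x_2 = -3/14;  a_2 = 1;  x_3 = (x_2 − 1)/17 = -1/14
Digits: (12, 3, 1).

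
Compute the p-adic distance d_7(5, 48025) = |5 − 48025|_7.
d_7(5, 48025) = 1/2401

Step 1 — x − y = 5 − 48025 = -48020. Step 2 — v_7(-48020) = 4 (factor: -48020 = −(7^4 · 20); the sign does not affect v_p). Step 3 — |x − y|_7 = 7^{-4} = 1/2401.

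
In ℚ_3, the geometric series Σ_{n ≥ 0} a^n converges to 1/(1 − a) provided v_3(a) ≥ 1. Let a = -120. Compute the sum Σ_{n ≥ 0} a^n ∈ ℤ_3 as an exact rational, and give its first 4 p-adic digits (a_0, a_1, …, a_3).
Σ a^n = 1/(1 − a) = 1/121;  first 4 digits = (1, 2, 2, 2)

v_3(a) = 1 ≥ 1, so the series converges in ℤ_3 to 1/(1 − a) = 1/(1 − (-120)) = 1/121. Expand this rational in ℤ_3: compute digits iteratively via d_i = x_i mod 3, x_{i+1} = (x_i − d_i)/3. The first 4 digits are (1, 2, 2, 2).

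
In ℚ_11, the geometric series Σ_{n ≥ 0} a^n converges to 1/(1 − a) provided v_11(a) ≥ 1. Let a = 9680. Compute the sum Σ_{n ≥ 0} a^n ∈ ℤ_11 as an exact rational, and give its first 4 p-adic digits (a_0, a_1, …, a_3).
Σ a^n = 1/(1 − a) = -1/9679;  first 4 digits = (1, 0, 3, 7)

v_11(a) = 2 ≥ 1, so the series converges in ℤ_11 to 1/(1 − a) = 1/(1 − 9680) = -1/9679. Expand this rational in ℤ_11: compute digits iteratively via d_i = x_i mod 11, x_{i+1} = (x_i − d_i)/11. The first 4 digits are (1, 0, 3, 7).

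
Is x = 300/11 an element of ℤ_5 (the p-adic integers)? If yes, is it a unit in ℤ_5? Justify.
x ∈ ℤ_5 but not a unit; v_5(x) = 2 > 0

ℤ_5 = {x ∈ ℚ_5 : v_5(x) ≥ 0} and ℤ_5^× = {x ∈ ℤ_5 : v_5(x) = 0}. Here v_5(300/11) = v_5(num) − v_5(den) = 2; compare against these criteria.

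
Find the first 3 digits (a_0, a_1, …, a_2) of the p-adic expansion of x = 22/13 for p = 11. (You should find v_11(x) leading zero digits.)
(a_0, …, a_2) = (0, 1, 5)

v_11(22/13) = 1, so a_0 = ... = a_0 = 0. Factor out: x = 11^1 · u with u = 2/13 a unit in ℤ_11. Expand u iteratively via a_{v+i} = u_i mod 11, u_{i+1} = (u_i − a_{v+i})/11:
  u_0 = 2/13;  a_1 = 1;  u_1 = (u_0 − 1)/11 = -1/13
  u_1 = -1/13;  a_2 = 5;  u_2 = (u_1 − 5)/11 = -6/13
Digits: (0, 1, 5).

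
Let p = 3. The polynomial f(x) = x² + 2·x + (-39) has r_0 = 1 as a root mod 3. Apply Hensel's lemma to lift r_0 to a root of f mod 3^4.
r_3 = 10 (mod 81)

Hensel: r_{i+1} = r_i − f(r_i)·(f′(r_i))^{-1} mod 3^{i+2}, f′(x) = 2x + 2. Iterate:
  r_0 = 1 (mod 3)
  r_1 = 1 (mod 9)
  r_2 = 10 (mod 27)
  r_3 = 10 (mod 81)
Final: r = 10 satisfies f(r) ≡ 0 mod 3^4.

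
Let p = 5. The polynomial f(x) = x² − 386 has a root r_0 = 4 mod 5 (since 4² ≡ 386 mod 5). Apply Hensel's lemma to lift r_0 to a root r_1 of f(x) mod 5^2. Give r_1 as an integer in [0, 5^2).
r_1 = 19 (mod 25)

Hensel's recurrence: r_{i+1} = r_i − f(r_i)·(f′(r_i))^{-1} mod 5^{i+2}, with f′(x) = 2x. Iterate:
  r_0 = 4 (mod 5)
  r_1 = 19 (mod 25)
Final: r_1 = 19, and one checks f(r_1) ≡ 0 mod 5^2.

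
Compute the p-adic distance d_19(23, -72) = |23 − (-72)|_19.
d_19(23, -72) = 1/19

Step 1 — x − y = 23 − (-72) = 95. Step 2 — v_19(95) = 1 (factor: 95 = (19^1 · 5); the sign does not affect v_p). Step 3 — |x − y|_19 = 19^{-1} = 1/19.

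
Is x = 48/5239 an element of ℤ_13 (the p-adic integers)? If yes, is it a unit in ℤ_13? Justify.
x ∉ ℤ_13 (v_13(x) = -2 < 0)

ℤ_13 = {x ∈ ℚ_13 : v_13(x) ≥ 0} and ℤ_13^× = {x ∈ ℤ_13 : v_13(x) = 0}. Here v_13(48/5239) = v_13(num) − v_13(den) = -2; compare against these criteria.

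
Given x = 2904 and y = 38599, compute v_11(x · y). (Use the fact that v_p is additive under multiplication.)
v_11(112091496) = 5

v_p(x) = 2 (factor: 2904 = 11^2 · 24); v_p(y) = 3 (factor: 38599 = 11^3 · 29). Additivity: v_p(xy) = v_p(x) + v_p(y) = 2 + 3 = 5. (Direct check: xy = 112091496 = 11^5 · (696).)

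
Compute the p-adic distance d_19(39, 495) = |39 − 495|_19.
d_19(39, 495) = 1/19

Step 1 — x − y = 39 − 495 = -456. Step 2 — v_19(-456) = 1 (factor: -456 = −(19^1 · 24); the sign does not affect v_p). Step 3 — |x − y|_19 = 19^{-1} = 1/19.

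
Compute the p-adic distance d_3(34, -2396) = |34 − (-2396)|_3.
d_3(34, -2396) = 1/243

Step 1 — x − y = 34 − (-2396) = 2430. Step 2 — v_3(2430) = 5 (factor: 2430 = (3^5 · 10); the sign does not affect v_p). Step 3 — |x − y|_3 = 3^{-5} = 1/243.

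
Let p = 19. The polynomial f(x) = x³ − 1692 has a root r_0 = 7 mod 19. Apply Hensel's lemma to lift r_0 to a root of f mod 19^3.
r_2 = 1831 (mod 6859)

Hensel: r_{i+1} = r_i − f(r_i)/f′(r_i) mod 19^{i+2}, where f′(x) = 3x². Iterate:
  r_0 = 7 (mod 19)
  r_1 = 26 (mod 361)
  r_2 = 1831 (mod 6859)
Final: r = 1831 with f(r) ≡ 0 mod 19^3.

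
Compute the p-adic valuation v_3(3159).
v_3(3159) = 5

v_3(n) is the largest exponent k such that 3^k divides n. Factor out: 3159 = 3^5 · 13. (Sign doesn't affect v_p.) So v_3(3159) = 5.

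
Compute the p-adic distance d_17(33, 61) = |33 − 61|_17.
d_17(33, 61) = 1

Step 1 — x − y = 33 − 61 = -28. Step 2 — v_17(-28) = 0 (factor: -28 = −(17^0 · 28); the sign does not affect v_p). Step 3 — |x − y|_17 = 17^{0} = 1.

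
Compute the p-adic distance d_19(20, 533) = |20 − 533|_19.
d_19(20, 533) = 1/19

Step 1 — x − y = 20 − 533 = -513. Step 2 — v_19(-513) = 1 (factor: -513 = −(19^1 · 27); the sign does not affect v_p). Step 3 — |x − y|_19 = 19^{-1} = 1/19.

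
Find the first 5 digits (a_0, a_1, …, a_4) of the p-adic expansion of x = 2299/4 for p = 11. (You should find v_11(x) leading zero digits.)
(a_0, …, a_4) = (0, 0, 2, 3, 8)

v_11(2299/4) = 2, so a_0 = ... = a_1 = 0. Factor out: x = 11^2 · u with u = 19/4 a unit in ℤ_11. Expand u iteratively via a_{v+i} = u_i mod 11, u_{i+1} = (u_i − a_{v+i})/11:
  u_0 = 19/4;  a_2 = 2;  u_1 = (u_0 − 2)/11 = 1/4
  u_1 = 1/4;  a_3 = 3;  u_2 = (u_1 − 3)/11 = -1/4
  u_2 = -1/4;  a_4 = 8;  u_3 = (u_2 − 8)/11 = -3/4
Digits: (0, 0, 2, 3, 8).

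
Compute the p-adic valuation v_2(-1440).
v_2(-1440) = 5

v_2(n) is the largest exponent k such that 2^k divides n. Factor out: -1440 = -2^5 · 45. (Sign doesn't affect v_p.) So v_2(-1440) = 5.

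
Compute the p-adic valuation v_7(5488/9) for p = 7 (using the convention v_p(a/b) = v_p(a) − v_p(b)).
v_7(5488/9) = 3

Factor powers of 7 from the numerator and denominator of the reduced fraction: 5488 = 7^3 · 16 and 9 = 7^0 · 9. Apply v_p(a/b) = v_p(a) − v_p(b): v_7(5488/9) = 3 − 0 = 3.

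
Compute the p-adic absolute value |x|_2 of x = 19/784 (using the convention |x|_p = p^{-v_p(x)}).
|19/784|_2 = 16

Step 1 — compute v_2(x) by factoring powers of 2 out of the numerator and denominator: v_2(19/784) = -4. Step 2 — apply |x|_p = p^{-v_p(x)} = 2^{4} = 16.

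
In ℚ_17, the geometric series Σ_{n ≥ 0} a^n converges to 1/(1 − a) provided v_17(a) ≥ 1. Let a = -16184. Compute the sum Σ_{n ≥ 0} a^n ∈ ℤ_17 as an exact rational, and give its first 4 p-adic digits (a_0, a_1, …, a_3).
Σ a^n = 1/(1 − a) = 1/16185;  first 4 digits = (1, 0, 12, 13)

v_17(a) = 2 ≥ 1, so the series converges in ℤ_17 to 1/(1 − a) = 1/(1 − (-16184)) = 1/16185. Expand this rational in ℤ_17: compute digits iteratively via d_i = x_i mod 17, x_{i+1} = (x_i − d_i)/17. The first 4 digits are (1, 0, 12, 13).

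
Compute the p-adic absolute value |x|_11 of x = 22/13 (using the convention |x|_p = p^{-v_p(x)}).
|22/13|_11 = 1/11

Step 1 — compute v_11(x) by factoring powers of 11 out of the numerator and denominator: v_11(22/13) = 1. Step 2 — apply |x|_p = p^{-v_p(x)} = 11^{-1} = 1/11.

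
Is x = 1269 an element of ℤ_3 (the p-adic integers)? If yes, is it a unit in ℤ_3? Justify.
x ∈ ℤ_3 but not a unit; v_3(x) = 3 > 0

ℤ_3 = {x ∈ ℚ_3 : v_3(x) ≥ 0} and ℤ_3^× = {x ∈ ℤ_3 : v_3(x) = 0}. Here v_3(1269) = v_3(num) − v_3(den) = 3; compare against these criteria.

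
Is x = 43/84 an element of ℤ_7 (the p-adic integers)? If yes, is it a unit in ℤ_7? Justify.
x ∉ ℤ_7 (v_7(x) = -1 < 0)

ℤ_7 = {x ∈ ℚ_7 : v_7(x) ≥ 0} and ℤ_7^× = {x ∈ ℤ_7 : v_7(x) = 0}. Here v_7(43/84) = v_7(num) − v_7(den) = -1; compare against these criteria.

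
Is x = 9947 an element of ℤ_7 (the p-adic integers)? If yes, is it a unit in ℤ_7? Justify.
x ∈ ℤ_7 but not a unit; v_7(x) = 3 > 0

ℤ_7 = {x ∈ ℚ_7 : v_7(x) ≥ 0} and ℤ_7^× = {x ∈ ℤ_7 : v_7(x) = 0}. Here v_7(9947) = v_7(num) − v_7(den) = 3; compare against these criteria.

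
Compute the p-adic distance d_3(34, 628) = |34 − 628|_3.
d_3(34, 628) = 1/27

Step 1 — x − y = 34 − 628 = -594. Step 2 — v_3(-594) = 3 (factor: -594 = −(3^3 · 22); the sign does not affect v_p). Step 3 — |x − y|_3 = 3^{-3} = 1/27.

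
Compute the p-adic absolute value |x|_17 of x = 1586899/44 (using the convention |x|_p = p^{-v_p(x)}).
|1586899/44|_17 = 1/83521

Step 1 — compute v_17(x) by factoring powers of 17 out of the numerator and denominator: v_17(1586899/44) = 4. Step 2 — apply |x|_p = p^{-v_p(x)} = 17^{-4} = 1/83521.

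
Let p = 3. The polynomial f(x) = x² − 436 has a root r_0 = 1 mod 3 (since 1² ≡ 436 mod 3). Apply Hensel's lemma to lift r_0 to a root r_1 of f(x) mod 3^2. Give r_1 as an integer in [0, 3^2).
r_1 = 7 (mod 9)

Hensel's recurrence: r_{i+1} = r_i − f(r_i)·(f′(r_i))^{-1} mod 3^{i+2}, with f′(x) = 2x. Iterate:
  r_0 = 1 (mod 3)
  r_1 = 7 (mod 9)
Final: r_1 = 7, and one checks f(r_1) ≡ 0 mod 3^2.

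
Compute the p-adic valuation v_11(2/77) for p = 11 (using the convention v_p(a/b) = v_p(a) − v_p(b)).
v_11(2/77) = -1

Factor powers of 11 from the numerator and denominator of the reduced fraction: 2 = 11^0 · 2 and 77 = 11^1 · 7. Apply v_p(a/b) = v_p(a) − v_p(b): v_11(2/77) = 0 − 1 = -1.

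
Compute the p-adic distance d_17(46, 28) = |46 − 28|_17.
d_17(46, 28) = 1

Step 1 — x − y = 46 − 28 = 18. Step 2 — v_17(18) = 0 (factor: 18 = (17^0 · 18); the sign does not affect v_p). Step 3 — |x − y|_17 = 17^{0} = 1.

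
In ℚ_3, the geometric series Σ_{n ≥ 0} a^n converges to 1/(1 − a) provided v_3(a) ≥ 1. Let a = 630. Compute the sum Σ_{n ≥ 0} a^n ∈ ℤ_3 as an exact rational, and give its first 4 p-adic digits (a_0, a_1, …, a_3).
Σ a^n = 1/(1 − a) = -1/629;  first 4 digits = (1, 0, 1, 2)

v_3(a) = 2 ≥ 1, so the series converges in ℤ_3 to 1/(1 − a) = 1/(1 − 630) = -1/629. Expand this rational in ℤ_3: compute digits iteratively via d_i = x_i mod 3, x_{i+1} = (x_i − d_i)/3. The first 4 digits are (1, 0, 1, 2).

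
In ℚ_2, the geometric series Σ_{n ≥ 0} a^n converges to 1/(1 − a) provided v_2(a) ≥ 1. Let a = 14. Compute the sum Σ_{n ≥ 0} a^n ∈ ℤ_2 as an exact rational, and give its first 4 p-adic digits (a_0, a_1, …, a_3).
Σ a^n = 1/(1 − a) = -1/13;  first 4 digits = (1, 1, 0, 1)

v_2(a) = 1 ≥ 1, so the series converges in ℤ_2 to 1/(1 − a) = 1/(1 − 14) = -1/13. Expand this rational in ℤ_2: compute digits iteratively via d_i = x_i mod 2, x_{i+1} = (x_i − d_i)/2. The first 4 digits are (1, 1, 0, 1).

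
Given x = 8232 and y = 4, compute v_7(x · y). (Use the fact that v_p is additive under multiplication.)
v_7(32928) = 3

v_p(x) = 3 (factor: 8232 = 7^3 · 24); v_p(y) = 0 (factor: 4 = 7^0 · 4). Additivity: v_p(xy) = v_p(x) + v_p(y) = 3 + 0 = 3. (Direct check: xy = 32928 = 7^3 · (96).)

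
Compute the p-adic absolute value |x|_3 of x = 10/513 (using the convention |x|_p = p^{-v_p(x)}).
|10/513|_3 = 27

Step 1 — compute v_3(x) by factoring powers of 3 out of the numerator and denominator: v_3(10/513) = -3. Step 2 — apply |x|_p = p^{-v_p(x)} = 3^{3} = 27.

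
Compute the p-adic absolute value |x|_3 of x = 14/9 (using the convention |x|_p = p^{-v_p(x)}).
|14/9|_3 = 9

Step 1 — compute v_3(x) by factoring powers of 3 out of the numerator and denominator: v_3(14/9) = -2. Step 2 — apply |x|_p = p^{-v_p(x)} = 3^{2} = 9.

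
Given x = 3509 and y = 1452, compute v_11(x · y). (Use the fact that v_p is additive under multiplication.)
v_11(5095068) = 4

v_p(x) = 2 (factor: 3509 = 11^2 · 29); v_p(y) = 2 (factor: 1452 = 11^2 · 12). Additivity: v_p(xy) = v_p(x) + v_p(y) = 2 + 2 = 4. (Direct check: xy = 5095068 = 11^4 · (348).)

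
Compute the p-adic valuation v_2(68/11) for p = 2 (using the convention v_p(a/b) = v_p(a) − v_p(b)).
v_2(68/11) = 2

Factor powers of 2 from the numerator and denominator of the reduced fraction: 68 = 2^2 · 17 and 11 = 2^0 · 11. Apply v_p(a/b) = v_p(a) − v_p(b): v_2(68/11) = 2 − 0 = 2.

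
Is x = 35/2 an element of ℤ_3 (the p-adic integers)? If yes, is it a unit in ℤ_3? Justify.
x ∈ ℤ_3^× (unit); v_3(x) = 0

ℤ_3 = {x ∈ ℚ_3 : v_3(x) ≥ 0} and ℤ_3^× = {x ∈ ℤ_3 : v_3(x) = 0}. Here v_3(35/2) = v_3(num) − v_3(den) = 0; compare against these criteria.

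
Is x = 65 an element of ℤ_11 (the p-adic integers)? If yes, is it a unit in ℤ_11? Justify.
x ∈ ℤ_11^× (unit); v_11(x) = 0

ℤ_11 = {x ∈ ℚ_11 : v_11(x) ≥ 0} and ℤ_11^× = {x ∈ ℤ_11 : v_11(x) = 0}. Here v_11(65) = v_11(num) − v_11(den) = 0; compare against these criteria.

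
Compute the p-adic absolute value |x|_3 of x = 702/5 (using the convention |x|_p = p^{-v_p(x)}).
|702/5|_3 = 1/27

Step 1 — compute v_3(x) by factoring powers of 3 out of the numerator and denominator: v_3(702/5) = 3. Step 2 — apply |x|_p = p^{-v_p(x)} = 3^{-3} = 1/27.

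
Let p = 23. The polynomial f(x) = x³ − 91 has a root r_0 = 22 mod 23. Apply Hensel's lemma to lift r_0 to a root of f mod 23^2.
r_1 = 206 (mod 529)

Hensel: r_{i+1} = r_i − f(r_i)/f′(r_i) mod 23^{i+2}, where f′(x) = 3x². Iterate:
  r_0 = 22 (mod 23)
  r_1 = 206 (mod 529)
Final: r = 206 with f(r) ≡ 0 mod 23^2.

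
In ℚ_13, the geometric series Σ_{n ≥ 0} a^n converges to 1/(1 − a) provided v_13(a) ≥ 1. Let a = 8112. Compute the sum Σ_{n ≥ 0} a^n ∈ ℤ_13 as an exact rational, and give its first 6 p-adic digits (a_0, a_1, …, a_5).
Σ a^n = 1/(1 − a) = -1/8111;  first 6 digits = (1, 0, 9, 3, 3, 8)

v_13(a) = 2 ≥ 1, so the series converges in ℤ_13 to 1/(1 − a) = 1/(1 − 8112) = -1/8111. Expand this rational in ℤ_13: compute digits iteratively via d_i = x_i mod 13, x_{i+1} = (x_i − d_i)/13. The first 6 digits are (1, 0, 9, 3, 3, 8).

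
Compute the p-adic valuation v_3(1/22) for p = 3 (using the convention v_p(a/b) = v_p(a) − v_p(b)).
v_3(1/22) = 0

Factor powers of 3 from the numerator and denominator of the reduced fraction: 1 = 3^0 · 1 and 22 = 3^0 · 22. Apply v_p(a/b) = v_p(a) − v_p(b): v_3(1/22) = 0 − 0 = 0.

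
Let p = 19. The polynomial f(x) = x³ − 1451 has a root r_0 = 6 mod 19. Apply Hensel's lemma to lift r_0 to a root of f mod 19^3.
r_2 = 101 (mod 6859)

Hensel: r_{i+1} = r_i − f(r_i)/f′(r_i) mod 19^{i+2}, where f′(x) = 3x². Iterate:
  r_0 = 6 (mod 19)
  r_1 = 101 (mod 361)
  r_2 = 101 (mod 6859)
Final: r = 101 with f(r) ≡ 0 mod 19^3.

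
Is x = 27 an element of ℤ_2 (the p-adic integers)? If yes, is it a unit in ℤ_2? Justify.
x ∈ ℤ_2^× (unit); v_2(x) = 0

ℤ_2 = {x ∈ ℚ_2 : v_2(x) ≥ 0} and ℤ_2^× = {x ∈ ℤ_2 : v_2(x) = 0}. Here v_2(27) = v_2(num) − v_2(den) = 0; compare against these criteria.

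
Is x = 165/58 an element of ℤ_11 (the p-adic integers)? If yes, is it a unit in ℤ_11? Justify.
x ∈ ℤ_11 but not a unit; v_11(x) = 1 > 0

ℤ_11 = {x ∈ ℚ_11 : v_11(x) ≥ 0} and ℤ_11^× = {x ∈ ℤ_11 : v_11(x) = 0}. Here v_11(165/58) = v_11(num) − v_11(den) = 1; compare against these criteria.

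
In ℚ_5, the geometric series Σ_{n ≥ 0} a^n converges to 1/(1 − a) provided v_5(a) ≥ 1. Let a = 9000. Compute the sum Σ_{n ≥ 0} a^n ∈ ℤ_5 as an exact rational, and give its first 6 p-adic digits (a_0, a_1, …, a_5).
Σ a^n = 1/(1 − a) = -1/8999;  first 6 digits = (1, 0, 0, 2, 4, 2)

v_5(a) = 3 ≥ 1, so the series converges in ℤ_5 to 1/(1 − a) = 1/(1 − 9000) = -1/8999. Expand this rational in ℤ_5: compute digits iteratively via d_i = x_i mod 5, x_{i+1} = (x_i − d_i)/5. The first 6 digits are (1, 0, 0, 2, 4, 2).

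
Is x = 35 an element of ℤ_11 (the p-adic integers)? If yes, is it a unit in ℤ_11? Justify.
x ∈ ℤ_11^× (unit); v_11(x) = 0

ℤ_11 = {x ∈ ℚ_11 : v_11(x) ≥ 0} and ℤ_11^× = {x ∈ ℤ_11 : v_11(x) = 0}. Here v_11(35) = v_11(num) − v_11(den) = 0; compare against these criteria.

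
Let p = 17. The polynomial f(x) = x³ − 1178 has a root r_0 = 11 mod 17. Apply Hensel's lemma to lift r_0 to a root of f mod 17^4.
r_3 = 20649 (mod 83521)

Hensel: r_{i+1} = r_i − f(r_i)/f′(r_i) mod 17^{i+2}, where f′(x) = 3x². Iterate:
  r_0 = 11 (mod 17)
  r_1 = 130 (mod 289)
  r_2 = 997 (mod 4913)
  r_3 = 20649 (mod 83521)
Final: r = 20649 with f(r) ≡ 0 mod 17^4.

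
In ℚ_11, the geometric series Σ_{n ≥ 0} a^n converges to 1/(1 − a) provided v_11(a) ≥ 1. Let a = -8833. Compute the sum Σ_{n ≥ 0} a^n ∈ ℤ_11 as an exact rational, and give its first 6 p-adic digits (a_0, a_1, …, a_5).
Σ a^n = 1/(1 − a) = 1/8834;  first 6 digits = (1, 0, 4, 4, 4, 0)

v_11(a) = 2 ≥ 1, so the series converges in ℤ_11 to 1/(1 − a) = 1/(1 − (-8833)) = 1/8834. Expand this rational in ℤ_11: compute digits iteratively via d_i = x_i mod 11, x_{i+1} = (x_i − d_i)/11. The first 6 digits are (1, 0, 4, 4, 4, 0).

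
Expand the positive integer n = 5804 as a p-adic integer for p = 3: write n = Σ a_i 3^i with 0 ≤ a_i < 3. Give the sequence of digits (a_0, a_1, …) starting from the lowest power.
(a_0, a_1, …) = (2, 2, 2, 1, 2, 2, 1, 2)

Repeated division by 3 gives the digits low-to-high: 5804 = 2 + 2·3^1 + 2·3^2 + 1·3^3 + 2·3^4 + 2·3^5 + 1·3^6 + 2·3^7. Digit sequence: (2, 2, 2, 1, 2, 2, 1, 2).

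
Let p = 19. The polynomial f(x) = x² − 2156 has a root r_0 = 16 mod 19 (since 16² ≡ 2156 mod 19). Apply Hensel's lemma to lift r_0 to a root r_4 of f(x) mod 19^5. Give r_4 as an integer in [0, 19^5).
r_4 = 1559460 (mod 2476099)

Hensel's recurrence: r_{i+1} = r_i − f(r_i)·(f′(r_i))^{-1} mod 19^{i+2}, with f′(x) = 2x. Iterate:
  r_0 = 16 (mod 19)
  r_1 = 301 (mod 361)
  r_2 = 2467 (mod 6859)
  r_3 = 125929 (mod 130321)
  r_4 = 1559460 (mod 2476099)
Final: r_4 = 1559460, and one checks f(r_4) ≡ 0 mod 19^5.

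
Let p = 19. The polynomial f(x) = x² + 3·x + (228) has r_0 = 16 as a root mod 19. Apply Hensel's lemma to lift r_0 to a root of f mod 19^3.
r_2 = 6571 (mod 6859)

Hensel: r_{i+1} = r_i − f(r_i)·(f′(r_i))^{-1} mod 19^{i+2}, f′(x) = 2x + 3. Iterate:
  r_0 = 16 (mod 19)
  r_1 = 73 (mod 361)
  r_2 = 6571 (mod 6859)
Final: r = 6571 satisfies f(r) ≡ 0 mod 19^3.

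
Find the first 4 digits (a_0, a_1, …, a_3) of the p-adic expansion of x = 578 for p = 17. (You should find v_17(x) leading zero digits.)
(a_0, …, a_3) = (0, 0, 2, 0)

v_17(578) = 2, so a_0 = ... = a_1 = 0. Factor out: x = 17^2 · u with u = 2 a unit in ℤ_17. Expand u iteratively via a_{v+i} = u_i mod 17, u_{i+1} = (u_i − a_{v+i})/17:
  u_0 = 2;  a_2 = 2;  u_1 = (u_0 − 2)/17 = 0
  u_1 = 0;  a_3 = 0;  u_2 = (u_1 − 0)/17 = 0
Digits: (0, 0, 2, 0).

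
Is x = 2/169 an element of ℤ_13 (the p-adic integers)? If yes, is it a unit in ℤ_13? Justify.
x ∉ ℤ_13 (v_13(x) = -2 < 0)

ℤ_13 = {x ∈ ℚ_13 : v_13(x) ≥ 0} and ℤ_13^× = {x ∈ ℤ_13 : v_13(x) = 0}. Here v_13(2/169) = v_13(num) − v_13(den) = -2; compare against these criteria.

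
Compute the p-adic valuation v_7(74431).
v_7(74431) = 4

v_7(n) is the largest exponent k such that 7^k divides n. Factor out: 74431 = 7^4 · 31. (Sign doesn't affect v_p.) So v_7(74431) = 4.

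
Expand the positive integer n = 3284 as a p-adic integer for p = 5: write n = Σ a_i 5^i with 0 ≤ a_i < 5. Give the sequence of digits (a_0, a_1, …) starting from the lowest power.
(a_0, a_1, …) = (4, 1, 1, 1, 0, 1)

Repeated division by 5 gives the digits low-to-high: 3284 = 4 + 1·5^1 + 1·5^2 + 1·5^3 + 1·5^5. Digit sequence: (4, 1, 1, 1, 0, 1).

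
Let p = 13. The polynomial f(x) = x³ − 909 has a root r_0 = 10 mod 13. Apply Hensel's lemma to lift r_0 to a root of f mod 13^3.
r_2 = 595 (mod 2197)

Hensel: r_{i+1} = r_i − f(r_i)/f′(r_i) mod 13^{i+2}, where f′(x) = 3x². Iterate:
  r_0 = 10 (mod 13)
  r_1 = 88 (mod 169)
  r_2 = 595 (mod 2197)
Final: r = 595 with f(r) ≡ 0 mod 13^3.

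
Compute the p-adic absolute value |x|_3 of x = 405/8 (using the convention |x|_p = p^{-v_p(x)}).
|405/8|_3 = 1/81

Step 1 — compute v_3(x) by factoring powers of 3 out of the numerator and denominator: v_3(405/8) = 4. Step 2 — apply |x|_p = p^{-v_p(x)} = 3^{-4} = 1/81.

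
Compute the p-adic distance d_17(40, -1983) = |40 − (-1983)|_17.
d_17(40, -1983) = 1/289

Step 1 — x − y = 40 − (-1983) = 2023. Step 2 — v_17(2023) = 2 (factor: 2023 = (17^2 · 7); the sign does not affect v_p). Step 3 — |x − y|_17 = 17^{-2} = 1/289.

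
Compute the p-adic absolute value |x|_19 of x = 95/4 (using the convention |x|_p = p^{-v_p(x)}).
|95/4|_19 = 1/19

Step 1 — compute v_19(x) by factoring powers of 19 out of the numerator and denominator: v_19(95/4) = 1. Step 2 — apply |x|_p = p^{-v_p(x)} = 19^{-1} = 1/19.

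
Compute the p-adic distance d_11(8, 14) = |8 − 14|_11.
d_11(8, 14) = 1

Step 1 — x − y = 8 − 14 = -6. Step 2 — v_11(-6) = 0 (factor: -6 = −(11^0 · 6); the sign does not affect v_p). Step 3 — |x − y|_11 = 11^{0} = 1.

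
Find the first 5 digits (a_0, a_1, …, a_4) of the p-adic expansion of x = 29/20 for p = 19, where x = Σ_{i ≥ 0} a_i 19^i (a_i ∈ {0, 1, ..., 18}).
(a_0, …, a_4) = (10, 10, 8, 10, 8)

v_19(29/20) = 0 (numerator and denominator both coprime to 19), so x ∈ ℤ_19^×. Compute digits iteratively via a_i = x_i mod 19, x_{i+1} = (x_i − a_i)/19, with x_0 = x:
  x_0 = 29/20;  a_0 = 10;  x_1 = (x_0 − 10)/19 = -9/20
  x_1 = -9/20;  a_1 = 10;  x_2 = (x_1 − 10)/19 = -11/20
  x_2 = -11/20;  a_2 = 8;  x_3 = (x_2 − 8)/19 = -9/20
  x_3 = -9/20;  a_3 = 10;  x_4 = (x_3 − 10)/19 = -11/20
  x_4 = -11/20;  a_4 = 8;  x_5 = (x_4 − 8)/19 = -9/20
Digits: (10, 10, 8, 10, 8).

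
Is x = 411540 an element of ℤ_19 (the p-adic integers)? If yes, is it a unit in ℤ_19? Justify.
x ∈ ℤ_19 but not a unit; v_19(x) = 3 > 0

ℤ_19 = {x ∈ ℚ_19 : v_19(x) ≥ 0} and ℤ_19^× = {x ∈ ℤ_19 : v_19(x) = 0}. Here v_19(411540) = v_19(num) − v_19(den) = 3; compare against these criteria.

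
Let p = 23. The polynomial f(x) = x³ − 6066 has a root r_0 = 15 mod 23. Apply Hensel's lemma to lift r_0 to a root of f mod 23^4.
r_3 = 90083 (mod 279841)

Hensel: r_{i+1} = r_i − f(r_i)/f′(r_i) mod 23^{i+2}, where f′(x) = 3x². Iterate:
  r_0 = 15 (mod 23)
  r_1 = 153 (mod 529)
  r_2 = 4914 (mod 12167)
  r_3 = 90083 (mod 279841)
Final: r = 90083 with f(r) ≡ 0 mod 23^4.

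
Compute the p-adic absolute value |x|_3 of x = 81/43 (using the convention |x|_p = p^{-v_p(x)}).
|81/43|_3 = 1/81

Step 1 — compute v_3(x) by factoring powers of 3 out of the numerator and denominator: v_3(81/43) = 4. Step 2 — apply |x|_p = p^{-v_p(x)} = 3^{-4} = 1/81.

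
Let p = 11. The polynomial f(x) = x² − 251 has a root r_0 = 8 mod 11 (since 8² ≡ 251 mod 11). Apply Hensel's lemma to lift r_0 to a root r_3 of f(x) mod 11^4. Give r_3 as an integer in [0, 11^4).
r_3 = 4837 (mod 14641)

Hensel's recurrence: r_{i+1} = r_i − f(r_i)·(f′(r_i))^{-1} mod 11^{i+2}, with f′(x) = 2x. Iterate:
  r_0 = 8 (mod 11)
  r_1 = 118 (mod 121)
  r_2 = 844 (mod 1331)
  r_3 = 4837 (mod 14641)
Final: r_3 = 4837, and one checks f(r_3) ≡ 0 mod 11^4.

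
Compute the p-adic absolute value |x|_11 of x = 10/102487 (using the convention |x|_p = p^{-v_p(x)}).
|10/102487|_11 = 14641

Step 1 — compute v_11(x) by factoring powers of 11 out of the numerator and denominator: v_11(10/102487) = -4. Step 2 — apply |x|_p = p^{-v_p(x)} = 11^{4} = 14641.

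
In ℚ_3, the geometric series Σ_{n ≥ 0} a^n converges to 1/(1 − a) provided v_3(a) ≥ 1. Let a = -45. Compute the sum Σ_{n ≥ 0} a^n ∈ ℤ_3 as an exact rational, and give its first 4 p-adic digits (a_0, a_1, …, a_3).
Σ a^n = 1/(1 − a) = 1/46;  first 4 digits = (1, 0, 1, 1)

v_3(a) = 2 ≥ 1, so the series converges in ℤ_3 to 1/(1 − a) = 1/(1 − (-45)) = 1/46. Expand this rational in ℤ_3: compute digits iteratively via d_i = x_i mod 3, x_{i+1} = (x_i − d_i)/3. The first 4 digits are (1, 0, 1, 1).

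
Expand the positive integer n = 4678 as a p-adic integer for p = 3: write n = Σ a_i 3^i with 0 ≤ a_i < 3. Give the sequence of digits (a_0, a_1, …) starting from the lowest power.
(a_0, a_1, …) = (1, 2, 0, 2, 0, 1, 0, 2)

Repeated division by 3 gives the digits low-to-high: 4678 = 1 + 2·3^1 + 2·3^3 + 1·3^5 + 2·3^7. Digit sequence: (1, 2, 0, 2, 0, 1, 0, 2).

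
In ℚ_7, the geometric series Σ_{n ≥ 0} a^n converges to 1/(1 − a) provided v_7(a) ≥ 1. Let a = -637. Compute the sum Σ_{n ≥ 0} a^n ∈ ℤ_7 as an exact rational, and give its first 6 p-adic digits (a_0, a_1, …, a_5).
Σ a^n = 1/(1 − a) = 1/638;  first 6 digits = (1, 0, 1, 5, 0, 3)

v_7(a) = 2 ≥ 1, so the series converges in ℤ_7 to 1/(1 − a) = 1/(1 − (-637)) = 1/638. Expand this rational in ℤ_7: compute digits iteratively via d_i = x_i mod 7, x_{i+1} = (x_i − d_i)/7. The first 6 digits are (1, 0, 1, 5, 0, 3).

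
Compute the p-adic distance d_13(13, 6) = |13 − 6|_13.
d_13(13, 6) = 1

Step 1 — x − y = 13 − 6 = 7. Step 2 — v_13(7) = 0 (factor: 7 = (13^0 · 7); the sign does not affect v_p). Step 3 — |x − y|_13 = 13^{0} = 1.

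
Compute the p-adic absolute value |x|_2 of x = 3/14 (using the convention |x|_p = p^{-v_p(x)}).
|3/14|_2 = 2

Step 1 — compute v_2(x) by factoring powers of 2 out of the numerator and denominator: v_2(3/14) = -1. Step 2 — apply |x|_p = p^{-v_p(x)} = 2^{1} = 2.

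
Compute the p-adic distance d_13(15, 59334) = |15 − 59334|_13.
d_13(15, 59334) = 1/2197

Step 1 — x − y = 15 − 59334 = -59319. Step 2 — v_13(-59319) = 3 (factor: -59319 = −(13^3 · 27); the sign does not affect v_p). Step 3 — |x − y|_13 = 13^{-3} = 1/2197.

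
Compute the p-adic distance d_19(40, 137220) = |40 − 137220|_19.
d_19(40, 137220) = 1/6859

Step 1 — x − y = 40 − 137220 = -137180. Step 2 — v_19(-137180) = 3 (factor: -137180 = −(19^3 · 20); the sign does not affect v_p). Step 3 — |x − y|_19 = 19^{-3} = 1/6859.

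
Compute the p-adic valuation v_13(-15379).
v_13(-15379) = 3

v_13(n) is the largest exponent k such that 13^k divides n. Factor out: -15379 = -13^3 · 7. (Sign doesn't affect v_p.) So v_13(-15379) = 3.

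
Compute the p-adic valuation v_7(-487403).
v_7(-487403) = 5

v_7(n) is the largest exponent k such that 7^k divides n. Factor out: -487403 = -7^5 · 29. (Sign doesn't affect v_p.) So v_7(-487403) = 5.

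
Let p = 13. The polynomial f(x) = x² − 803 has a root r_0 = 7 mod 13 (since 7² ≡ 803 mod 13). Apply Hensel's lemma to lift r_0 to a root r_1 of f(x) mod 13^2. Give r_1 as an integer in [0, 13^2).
r_1 = 85 (mod 169)

Hensel's recurrence: r_{i+1} = r_i − f(r_i)·(f′(r_i))^{-1} mod 13^{i+2}, with f′(x) = 2x. Iterate:
  r_0 = 7 (mod 13)
  r_1 = 85 (mod 169)
Final: r_1 = 85, and one checks f(r_1) ≡ 0 mod 13^2.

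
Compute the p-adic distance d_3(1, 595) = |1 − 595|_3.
d_3(1, 595) = 1/27

Step 1 — x − y = 1 − 595 = -594. Step 2 — v_3(-594) = 3 (factor: -594 = −(3^3 · 22); the sign does not affect v_p). Step 3 — |x − y|_3 = 3^{-3} = 1/27.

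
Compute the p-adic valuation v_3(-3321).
v_3(-3321) = 4

v_3(n) is the largest exponent k such that 3^k divides n. Factor out: -3321 = -3^4 · 41. (Sign doesn't affect v_p.) So v_3(-3321) = 4.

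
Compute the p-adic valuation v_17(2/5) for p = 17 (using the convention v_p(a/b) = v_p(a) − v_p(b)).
v_17(2/5) = 0

Factor powers of 17 from the numerator and denominator of the reduced fraction: 2 = 17^0 · 2 and 5 = 17^0 · 5. Apply v_p(a/b) = v_p(a) − v_p(b): v_17(2/5) = 0 − 0 = 0.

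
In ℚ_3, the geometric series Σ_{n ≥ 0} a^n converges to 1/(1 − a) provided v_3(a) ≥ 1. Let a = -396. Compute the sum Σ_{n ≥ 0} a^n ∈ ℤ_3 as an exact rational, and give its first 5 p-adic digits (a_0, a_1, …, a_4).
Σ a^n = 1/(1 − a) = 1/397;  first 5 digits = (1, 0, 1, 0, 2)

v_3(a) = 2 ≥ 1, so the series converges in ℤ_3 to 1/(1 − a) = 1/(1 − (-396)) = 1/397. Expand this rational in ℤ_3: compute digits iteratively via d_i = x_i mod 3, x_{i+1} = (x_i − d_i)/3. The first 5 digits are (1, 0, 1, 0, 2).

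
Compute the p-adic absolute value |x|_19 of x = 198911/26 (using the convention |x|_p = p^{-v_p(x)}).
|198911/26|_19 = 1/6859

Step 1 — compute v_19(x) by factoring powers of 19 out of the numerator and denominator: v_19(198911/26) = 3. Step 2 — apply |x|_p = p^{-v_p(x)} = 19^{-3} = 1/6859.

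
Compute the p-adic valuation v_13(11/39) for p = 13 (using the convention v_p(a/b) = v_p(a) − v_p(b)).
v_13(11/39) = -1

Factor powers of 13 from the numerator and denominator of the reduced fraction: 11 = 13^0 · 11 and 39 = 13^1 · 3. Apply v_p(a/b) = v_p(a) − v_p(b): v_13(11/39) = 0 − 1 = -1.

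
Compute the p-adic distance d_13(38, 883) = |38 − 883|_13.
d_13(38, 883) = 1/169

Step 1 — x − y = 38 − 883 = -845. Step 2 — v_13(-845) = 2 (factor: -845 = −(13^2 · 5); the sign does not affect v_p). Step 3 — |x − y|_13 = 13^{-2} = 1/169.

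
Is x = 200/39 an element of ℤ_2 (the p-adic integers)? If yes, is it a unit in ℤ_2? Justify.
x ∈ ℤ_2 but not a unit; v_2(x) = 3 > 0

ℤ_2 = {x ∈ ℚ_2 : v_2(x) ≥ 0} and ℤ_2^× = {x ∈ ℤ_2 : v_2(x) = 0}. Here v_2(200/39) = v_2(num) − v_2(den) = 3; compare against these criteria.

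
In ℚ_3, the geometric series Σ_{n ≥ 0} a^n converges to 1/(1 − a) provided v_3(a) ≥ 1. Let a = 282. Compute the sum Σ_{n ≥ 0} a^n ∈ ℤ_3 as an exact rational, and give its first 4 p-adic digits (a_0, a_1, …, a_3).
Σ a^n = 1/(1 − a) = -1/281;  first 4 digits = (1, 1, 2, 1)

v_3(a) = 1 ≥ 1, so the series converges in ℤ_3 to 1/(1 − a) = 1/(1 − 282) = -1/281. Expand this rational in ℤ_3: compute digits iteratively via d_i = x_i mod 3, x_{i+1} = (x_i − d_i)/3. The first 4 digits are (1, 1, 2, 1).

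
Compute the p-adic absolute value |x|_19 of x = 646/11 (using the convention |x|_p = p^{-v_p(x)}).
|646/11|_19 = 1/19

Step 1 — compute v_19(x) by factoring powers of 19 out of the numerator and denominator: v_19(646/11) = 1. Step 2 — apply |x|_p = p^{-v_p(x)} = 19^{-1} = 1/19.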